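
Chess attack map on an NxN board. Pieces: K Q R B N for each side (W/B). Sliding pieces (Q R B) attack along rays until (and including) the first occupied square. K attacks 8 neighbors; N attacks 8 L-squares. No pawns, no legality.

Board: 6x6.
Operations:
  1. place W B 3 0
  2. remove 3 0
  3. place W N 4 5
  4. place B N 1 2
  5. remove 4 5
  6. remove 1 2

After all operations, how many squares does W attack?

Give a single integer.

Op 1: place WB@(3,0)
Op 2: remove (3,0)
Op 3: place WN@(4,5)
Op 4: place BN@(1,2)
Op 5: remove (4,5)
Op 6: remove (1,2)
Per-piece attacks for W:
Union (0 distinct): (none)

Answer: 0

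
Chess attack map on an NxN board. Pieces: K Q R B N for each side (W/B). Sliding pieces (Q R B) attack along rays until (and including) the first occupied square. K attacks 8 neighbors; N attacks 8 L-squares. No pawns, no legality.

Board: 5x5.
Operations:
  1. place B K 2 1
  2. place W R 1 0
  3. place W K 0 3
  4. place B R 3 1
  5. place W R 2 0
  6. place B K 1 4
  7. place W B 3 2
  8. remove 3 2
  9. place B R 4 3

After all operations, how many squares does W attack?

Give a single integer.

Op 1: place BK@(2,1)
Op 2: place WR@(1,0)
Op 3: place WK@(0,3)
Op 4: place BR@(3,1)
Op 5: place WR@(2,0)
Op 6: place BK@(1,4)
Op 7: place WB@(3,2)
Op 8: remove (3,2)
Op 9: place BR@(4,3)
Per-piece attacks for W:
  WK@(0,3): attacks (0,4) (0,2) (1,3) (1,4) (1,2)
  WR@(1,0): attacks (1,1) (1,2) (1,3) (1,4) (2,0) (0,0) [ray(0,1) blocked at (1,4); ray(1,0) blocked at (2,0)]
  WR@(2,0): attacks (2,1) (3,0) (4,0) (1,0) [ray(0,1) blocked at (2,1); ray(-1,0) blocked at (1,0)]
Union (12 distinct): (0,0) (0,2) (0,4) (1,0) (1,1) (1,2) (1,3) (1,4) (2,0) (2,1) (3,0) (4,0)

Answer: 12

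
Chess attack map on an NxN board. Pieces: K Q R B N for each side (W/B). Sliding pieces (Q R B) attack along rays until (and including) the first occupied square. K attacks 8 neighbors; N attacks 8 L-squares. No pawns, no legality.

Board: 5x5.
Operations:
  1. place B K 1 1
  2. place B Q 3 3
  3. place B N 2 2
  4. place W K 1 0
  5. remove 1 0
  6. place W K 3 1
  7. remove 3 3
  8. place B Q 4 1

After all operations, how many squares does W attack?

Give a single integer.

Answer: 8

Derivation:
Op 1: place BK@(1,1)
Op 2: place BQ@(3,3)
Op 3: place BN@(2,2)
Op 4: place WK@(1,0)
Op 5: remove (1,0)
Op 6: place WK@(3,1)
Op 7: remove (3,3)
Op 8: place BQ@(4,1)
Per-piece attacks for W:
  WK@(3,1): attacks (3,2) (3,0) (4,1) (2,1) (4,2) (4,0) (2,2) (2,0)
Union (8 distinct): (2,0) (2,1) (2,2) (3,0) (3,2) (4,0) (4,1) (4,2)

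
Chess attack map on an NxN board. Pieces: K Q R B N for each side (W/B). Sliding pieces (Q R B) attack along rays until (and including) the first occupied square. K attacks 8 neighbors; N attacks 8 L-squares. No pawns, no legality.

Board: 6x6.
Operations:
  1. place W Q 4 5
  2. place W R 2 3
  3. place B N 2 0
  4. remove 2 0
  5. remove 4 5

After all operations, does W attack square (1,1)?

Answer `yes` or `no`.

Answer: no

Derivation:
Op 1: place WQ@(4,5)
Op 2: place WR@(2,3)
Op 3: place BN@(2,0)
Op 4: remove (2,0)
Op 5: remove (4,5)
Per-piece attacks for W:
  WR@(2,3): attacks (2,4) (2,5) (2,2) (2,1) (2,0) (3,3) (4,3) (5,3) (1,3) (0,3)
W attacks (1,1): no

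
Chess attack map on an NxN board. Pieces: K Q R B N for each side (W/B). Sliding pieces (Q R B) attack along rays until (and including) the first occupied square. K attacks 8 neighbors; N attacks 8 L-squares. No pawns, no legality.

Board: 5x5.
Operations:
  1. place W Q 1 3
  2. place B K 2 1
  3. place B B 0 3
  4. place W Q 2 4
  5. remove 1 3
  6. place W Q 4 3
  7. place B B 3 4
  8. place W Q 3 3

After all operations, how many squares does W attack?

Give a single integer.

Answer: 21

Derivation:
Op 1: place WQ@(1,3)
Op 2: place BK@(2,1)
Op 3: place BB@(0,3)
Op 4: place WQ@(2,4)
Op 5: remove (1,3)
Op 6: place WQ@(4,3)
Op 7: place BB@(3,4)
Op 8: place WQ@(3,3)
Per-piece attacks for W:
  WQ@(2,4): attacks (2,3) (2,2) (2,1) (3,4) (1,4) (0,4) (3,3) (1,3) (0,2) [ray(0,-1) blocked at (2,1); ray(1,0) blocked at (3,4); ray(1,-1) blocked at (3,3)]
  WQ@(3,3): attacks (3,4) (3,2) (3,1) (3,0) (4,3) (2,3) (1,3) (0,3) (4,4) (4,2) (2,4) (2,2) (1,1) (0,0) [ray(0,1) blocked at (3,4); ray(1,0) blocked at (4,3); ray(-1,0) blocked at (0,3); ray(-1,1) blocked at (2,4)]
  WQ@(4,3): attacks (4,4) (4,2) (4,1) (4,0) (3,3) (3,4) (3,2) (2,1) [ray(-1,0) blocked at (3,3); ray(-1,1) blocked at (3,4); ray(-1,-1) blocked at (2,1)]
Union (21 distinct): (0,0) (0,2) (0,3) (0,4) (1,1) (1,3) (1,4) (2,1) (2,2) (2,3) (2,4) (3,0) (3,1) (3,2) (3,3) (3,4) (4,0) (4,1) (4,2) (4,3) (4,4)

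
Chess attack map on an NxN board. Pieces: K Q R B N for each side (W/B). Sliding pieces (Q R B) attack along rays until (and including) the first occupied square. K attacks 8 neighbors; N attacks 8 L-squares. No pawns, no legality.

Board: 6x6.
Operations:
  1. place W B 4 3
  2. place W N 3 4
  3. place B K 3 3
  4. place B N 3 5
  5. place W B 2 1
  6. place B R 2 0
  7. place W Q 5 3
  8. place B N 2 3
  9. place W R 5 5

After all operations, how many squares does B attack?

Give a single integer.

Answer: 22

Derivation:
Op 1: place WB@(4,3)
Op 2: place WN@(3,4)
Op 3: place BK@(3,3)
Op 4: place BN@(3,5)
Op 5: place WB@(2,1)
Op 6: place BR@(2,0)
Op 7: place WQ@(5,3)
Op 8: place BN@(2,3)
Op 9: place WR@(5,5)
Per-piece attacks for B:
  BR@(2,0): attacks (2,1) (3,0) (4,0) (5,0) (1,0) (0,0) [ray(0,1) blocked at (2,1)]
  BN@(2,3): attacks (3,5) (4,4) (1,5) (0,4) (3,1) (4,2) (1,1) (0,2)
  BK@(3,3): attacks (3,4) (3,2) (4,3) (2,3) (4,4) (4,2) (2,4) (2,2)
  BN@(3,5): attacks (4,3) (5,4) (2,3) (1,4)
Union (22 distinct): (0,0) (0,2) (0,4) (1,0) (1,1) (1,4) (1,5) (2,1) (2,2) (2,3) (2,4) (3,0) (3,1) (3,2) (3,4) (3,5) (4,0) (4,2) (4,3) (4,4) (5,0) (5,4)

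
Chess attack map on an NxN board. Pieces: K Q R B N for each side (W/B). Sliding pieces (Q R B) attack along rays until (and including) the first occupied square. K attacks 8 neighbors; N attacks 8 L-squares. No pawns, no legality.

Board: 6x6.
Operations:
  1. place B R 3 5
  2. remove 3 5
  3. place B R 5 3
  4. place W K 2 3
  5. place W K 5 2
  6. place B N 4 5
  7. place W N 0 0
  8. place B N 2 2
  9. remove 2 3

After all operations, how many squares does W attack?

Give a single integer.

Answer: 7

Derivation:
Op 1: place BR@(3,5)
Op 2: remove (3,5)
Op 3: place BR@(5,3)
Op 4: place WK@(2,3)
Op 5: place WK@(5,2)
Op 6: place BN@(4,5)
Op 7: place WN@(0,0)
Op 8: place BN@(2,2)
Op 9: remove (2,3)
Per-piece attacks for W:
  WN@(0,0): attacks (1,2) (2,1)
  WK@(5,2): attacks (5,3) (5,1) (4,2) (4,3) (4,1)
Union (7 distinct): (1,2) (2,1) (4,1) (4,2) (4,3) (5,1) (5,3)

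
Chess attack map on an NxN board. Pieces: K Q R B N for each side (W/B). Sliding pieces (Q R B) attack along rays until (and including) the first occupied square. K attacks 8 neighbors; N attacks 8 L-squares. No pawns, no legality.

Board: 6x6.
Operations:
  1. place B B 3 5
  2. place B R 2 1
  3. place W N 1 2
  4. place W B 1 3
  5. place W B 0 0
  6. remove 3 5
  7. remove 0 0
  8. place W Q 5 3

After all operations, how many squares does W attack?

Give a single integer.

Answer: 20

Derivation:
Op 1: place BB@(3,5)
Op 2: place BR@(2,1)
Op 3: place WN@(1,2)
Op 4: place WB@(1,3)
Op 5: place WB@(0,0)
Op 6: remove (3,5)
Op 7: remove (0,0)
Op 8: place WQ@(5,3)
Per-piece attacks for W:
  WN@(1,2): attacks (2,4) (3,3) (0,4) (2,0) (3,1) (0,0)
  WB@(1,3): attacks (2,4) (3,5) (2,2) (3,1) (4,0) (0,4) (0,2)
  WQ@(5,3): attacks (5,4) (5,5) (5,2) (5,1) (5,0) (4,3) (3,3) (2,3) (1,3) (4,4) (3,5) (4,2) (3,1) (2,0) [ray(-1,0) blocked at (1,3)]
Union (20 distinct): (0,0) (0,2) (0,4) (1,3) (2,0) (2,2) (2,3) (2,4) (3,1) (3,3) (3,5) (4,0) (4,2) (4,3) (4,4) (5,0) (5,1) (5,2) (5,4) (5,5)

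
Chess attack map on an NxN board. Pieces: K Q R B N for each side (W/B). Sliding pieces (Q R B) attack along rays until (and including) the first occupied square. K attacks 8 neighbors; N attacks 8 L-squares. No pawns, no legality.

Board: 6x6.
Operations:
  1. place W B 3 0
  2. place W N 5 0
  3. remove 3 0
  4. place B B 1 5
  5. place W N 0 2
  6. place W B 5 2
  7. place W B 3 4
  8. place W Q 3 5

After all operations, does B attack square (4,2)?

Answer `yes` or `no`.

Op 1: place WB@(3,0)
Op 2: place WN@(5,0)
Op 3: remove (3,0)
Op 4: place BB@(1,5)
Op 5: place WN@(0,2)
Op 6: place WB@(5,2)
Op 7: place WB@(3,4)
Op 8: place WQ@(3,5)
Per-piece attacks for B:
  BB@(1,5): attacks (2,4) (3,3) (4,2) (5,1) (0,4)
B attacks (4,2): yes

Answer: yes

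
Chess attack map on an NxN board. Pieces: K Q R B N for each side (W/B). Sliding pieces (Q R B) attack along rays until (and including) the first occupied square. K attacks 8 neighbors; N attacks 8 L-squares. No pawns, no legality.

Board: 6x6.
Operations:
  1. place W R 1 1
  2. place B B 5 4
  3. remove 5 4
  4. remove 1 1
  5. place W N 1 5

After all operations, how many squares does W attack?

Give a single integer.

Answer: 3

Derivation:
Op 1: place WR@(1,1)
Op 2: place BB@(5,4)
Op 3: remove (5,4)
Op 4: remove (1,1)
Op 5: place WN@(1,5)
Per-piece attacks for W:
  WN@(1,5): attacks (2,3) (3,4) (0,3)
Union (3 distinct): (0,3) (2,3) (3,4)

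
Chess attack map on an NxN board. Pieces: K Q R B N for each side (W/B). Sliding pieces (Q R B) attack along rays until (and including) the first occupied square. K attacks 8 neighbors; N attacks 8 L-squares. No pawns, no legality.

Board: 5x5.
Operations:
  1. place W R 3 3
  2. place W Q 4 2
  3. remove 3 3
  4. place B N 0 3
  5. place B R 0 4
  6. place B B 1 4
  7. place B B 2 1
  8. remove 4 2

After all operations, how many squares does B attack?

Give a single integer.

Answer: 12

Derivation:
Op 1: place WR@(3,3)
Op 2: place WQ@(4,2)
Op 3: remove (3,3)
Op 4: place BN@(0,3)
Op 5: place BR@(0,4)
Op 6: place BB@(1,4)
Op 7: place BB@(2,1)
Op 8: remove (4,2)
Per-piece attacks for B:
  BN@(0,3): attacks (2,4) (1,1) (2,2)
  BR@(0,4): attacks (0,3) (1,4) [ray(0,-1) blocked at (0,3); ray(1,0) blocked at (1,4)]
  BB@(1,4): attacks (2,3) (3,2) (4,1) (0,3) [ray(-1,-1) blocked at (0,3)]
  BB@(2,1): attacks (3,2) (4,3) (3,0) (1,2) (0,3) (1,0) [ray(-1,1) blocked at (0,3)]
Union (12 distinct): (0,3) (1,0) (1,1) (1,2) (1,4) (2,2) (2,3) (2,4) (3,0) (3,2) (4,1) (4,3)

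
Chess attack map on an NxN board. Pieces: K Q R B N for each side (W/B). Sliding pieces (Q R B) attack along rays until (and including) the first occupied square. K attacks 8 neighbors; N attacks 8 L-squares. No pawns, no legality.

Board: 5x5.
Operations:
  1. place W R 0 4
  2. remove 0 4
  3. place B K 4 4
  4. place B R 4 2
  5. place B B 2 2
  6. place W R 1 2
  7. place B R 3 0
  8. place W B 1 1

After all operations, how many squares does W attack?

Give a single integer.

Answer: 7

Derivation:
Op 1: place WR@(0,4)
Op 2: remove (0,4)
Op 3: place BK@(4,4)
Op 4: place BR@(4,2)
Op 5: place BB@(2,2)
Op 6: place WR@(1,2)
Op 7: place BR@(3,0)
Op 8: place WB@(1,1)
Per-piece attacks for W:
  WB@(1,1): attacks (2,2) (2,0) (0,2) (0,0) [ray(1,1) blocked at (2,2)]
  WR@(1,2): attacks (1,3) (1,4) (1,1) (2,2) (0,2) [ray(0,-1) blocked at (1,1); ray(1,0) blocked at (2,2)]
Union (7 distinct): (0,0) (0,2) (1,1) (1,3) (1,4) (2,0) (2,2)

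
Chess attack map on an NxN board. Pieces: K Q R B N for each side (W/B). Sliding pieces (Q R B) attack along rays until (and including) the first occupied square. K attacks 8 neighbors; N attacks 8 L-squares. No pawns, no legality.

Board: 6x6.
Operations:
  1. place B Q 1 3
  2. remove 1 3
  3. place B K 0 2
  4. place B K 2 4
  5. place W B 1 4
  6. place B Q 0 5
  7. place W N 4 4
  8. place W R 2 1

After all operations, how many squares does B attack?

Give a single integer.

Answer: 16

Derivation:
Op 1: place BQ@(1,3)
Op 2: remove (1,3)
Op 3: place BK@(0,2)
Op 4: place BK@(2,4)
Op 5: place WB@(1,4)
Op 6: place BQ@(0,5)
Op 7: place WN@(4,4)
Op 8: place WR@(2,1)
Per-piece attacks for B:
  BK@(0,2): attacks (0,3) (0,1) (1,2) (1,3) (1,1)
  BQ@(0,5): attacks (0,4) (0,3) (0,2) (1,5) (2,5) (3,5) (4,5) (5,5) (1,4) [ray(0,-1) blocked at (0,2); ray(1,-1) blocked at (1,4)]
  BK@(2,4): attacks (2,5) (2,3) (3,4) (1,4) (3,5) (3,3) (1,5) (1,3)
Union (16 distinct): (0,1) (0,2) (0,3) (0,4) (1,1) (1,2) (1,3) (1,4) (1,5) (2,3) (2,5) (3,3) (3,4) (3,5) (4,5) (5,5)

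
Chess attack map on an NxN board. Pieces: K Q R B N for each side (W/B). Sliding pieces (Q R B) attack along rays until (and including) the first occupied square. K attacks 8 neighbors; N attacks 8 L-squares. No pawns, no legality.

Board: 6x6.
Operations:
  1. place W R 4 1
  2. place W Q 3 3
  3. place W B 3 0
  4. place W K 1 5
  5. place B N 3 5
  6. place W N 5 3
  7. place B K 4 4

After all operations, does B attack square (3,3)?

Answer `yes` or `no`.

Op 1: place WR@(4,1)
Op 2: place WQ@(3,3)
Op 3: place WB@(3,0)
Op 4: place WK@(1,5)
Op 5: place BN@(3,5)
Op 6: place WN@(5,3)
Op 7: place BK@(4,4)
Per-piece attacks for B:
  BN@(3,5): attacks (4,3) (5,4) (2,3) (1,4)
  BK@(4,4): attacks (4,5) (4,3) (5,4) (3,4) (5,5) (5,3) (3,5) (3,3)
B attacks (3,3): yes

Answer: yes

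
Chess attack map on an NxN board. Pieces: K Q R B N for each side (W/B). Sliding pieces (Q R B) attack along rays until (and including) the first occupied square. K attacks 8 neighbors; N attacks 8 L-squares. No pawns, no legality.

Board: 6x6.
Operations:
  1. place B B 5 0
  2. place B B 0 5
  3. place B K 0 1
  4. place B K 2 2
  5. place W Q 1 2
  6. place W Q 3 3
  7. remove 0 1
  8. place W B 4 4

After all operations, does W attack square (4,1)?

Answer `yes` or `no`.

Op 1: place BB@(5,0)
Op 2: place BB@(0,5)
Op 3: place BK@(0,1)
Op 4: place BK@(2,2)
Op 5: place WQ@(1,2)
Op 6: place WQ@(3,3)
Op 7: remove (0,1)
Op 8: place WB@(4,4)
Per-piece attacks for W:
  WQ@(1,2): attacks (1,3) (1,4) (1,5) (1,1) (1,0) (2,2) (0,2) (2,3) (3,4) (4,5) (2,1) (3,0) (0,3) (0,1) [ray(1,0) blocked at (2,2)]
  WQ@(3,3): attacks (3,4) (3,5) (3,2) (3,1) (3,0) (4,3) (5,3) (2,3) (1,3) (0,3) (4,4) (4,2) (5,1) (2,4) (1,5) (2,2) [ray(1,1) blocked at (4,4); ray(-1,-1) blocked at (2,2)]
  WB@(4,4): attacks (5,5) (5,3) (3,5) (3,3) [ray(-1,-1) blocked at (3,3)]
W attacks (4,1): no

Answer: no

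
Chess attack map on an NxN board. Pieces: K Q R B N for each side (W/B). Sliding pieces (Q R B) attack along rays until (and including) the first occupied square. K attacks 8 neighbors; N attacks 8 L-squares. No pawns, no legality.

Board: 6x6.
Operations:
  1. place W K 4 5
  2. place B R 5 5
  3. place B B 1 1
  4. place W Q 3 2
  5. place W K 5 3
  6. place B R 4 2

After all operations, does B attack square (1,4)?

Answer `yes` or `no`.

Op 1: place WK@(4,5)
Op 2: place BR@(5,5)
Op 3: place BB@(1,1)
Op 4: place WQ@(3,2)
Op 5: place WK@(5,3)
Op 6: place BR@(4,2)
Per-piece attacks for B:
  BB@(1,1): attacks (2,2) (3,3) (4,4) (5,5) (2,0) (0,2) (0,0) [ray(1,1) blocked at (5,5)]
  BR@(4,2): attacks (4,3) (4,4) (4,5) (4,1) (4,0) (5,2) (3,2) [ray(0,1) blocked at (4,5); ray(-1,0) blocked at (3,2)]
  BR@(5,5): attacks (5,4) (5,3) (4,5) [ray(0,-1) blocked at (5,3); ray(-1,0) blocked at (4,5)]
B attacks (1,4): no

Answer: no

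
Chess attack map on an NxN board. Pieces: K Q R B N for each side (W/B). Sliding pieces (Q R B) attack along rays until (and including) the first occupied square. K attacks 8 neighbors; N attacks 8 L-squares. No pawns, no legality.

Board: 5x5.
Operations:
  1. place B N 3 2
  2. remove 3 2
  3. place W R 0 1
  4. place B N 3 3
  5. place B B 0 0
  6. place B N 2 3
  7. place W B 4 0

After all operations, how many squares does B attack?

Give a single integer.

Op 1: place BN@(3,2)
Op 2: remove (3,2)
Op 3: place WR@(0,1)
Op 4: place BN@(3,3)
Op 5: place BB@(0,0)
Op 6: place BN@(2,3)
Op 7: place WB@(4,0)
Per-piece attacks for B:
  BB@(0,0): attacks (1,1) (2,2) (3,3) [ray(1,1) blocked at (3,3)]
  BN@(2,3): attacks (4,4) (0,4) (3,1) (4,2) (1,1) (0,2)
  BN@(3,3): attacks (1,4) (4,1) (2,1) (1,2)
Union (12 distinct): (0,2) (0,4) (1,1) (1,2) (1,4) (2,1) (2,2) (3,1) (3,3) (4,1) (4,2) (4,4)

Answer: 12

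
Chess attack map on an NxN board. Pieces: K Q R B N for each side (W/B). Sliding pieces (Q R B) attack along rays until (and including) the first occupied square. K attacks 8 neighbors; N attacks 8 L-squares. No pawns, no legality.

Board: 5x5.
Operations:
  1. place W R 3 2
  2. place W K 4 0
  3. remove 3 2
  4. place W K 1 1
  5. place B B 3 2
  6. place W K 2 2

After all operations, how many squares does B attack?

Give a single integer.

Op 1: place WR@(3,2)
Op 2: place WK@(4,0)
Op 3: remove (3,2)
Op 4: place WK@(1,1)
Op 5: place BB@(3,2)
Op 6: place WK@(2,2)
Per-piece attacks for B:
  BB@(3,2): attacks (4,3) (4,1) (2,3) (1,4) (2,1) (1,0)
Union (6 distinct): (1,0) (1,4) (2,1) (2,3) (4,1) (4,3)

Answer: 6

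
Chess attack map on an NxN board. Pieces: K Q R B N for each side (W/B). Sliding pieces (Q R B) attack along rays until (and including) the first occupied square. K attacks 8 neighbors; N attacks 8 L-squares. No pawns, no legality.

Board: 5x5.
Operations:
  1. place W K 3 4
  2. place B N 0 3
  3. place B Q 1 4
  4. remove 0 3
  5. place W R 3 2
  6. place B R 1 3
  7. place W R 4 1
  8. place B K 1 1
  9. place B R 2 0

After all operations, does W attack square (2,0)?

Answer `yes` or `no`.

Op 1: place WK@(3,4)
Op 2: place BN@(0,3)
Op 3: place BQ@(1,4)
Op 4: remove (0,3)
Op 5: place WR@(3,2)
Op 6: place BR@(1,3)
Op 7: place WR@(4,1)
Op 8: place BK@(1,1)
Op 9: place BR@(2,0)
Per-piece attacks for W:
  WR@(3,2): attacks (3,3) (3,4) (3,1) (3,0) (4,2) (2,2) (1,2) (0,2) [ray(0,1) blocked at (3,4)]
  WK@(3,4): attacks (3,3) (4,4) (2,4) (4,3) (2,3)
  WR@(4,1): attacks (4,2) (4,3) (4,4) (4,0) (3,1) (2,1) (1,1) [ray(-1,0) blocked at (1,1)]
W attacks (2,0): no

Answer: no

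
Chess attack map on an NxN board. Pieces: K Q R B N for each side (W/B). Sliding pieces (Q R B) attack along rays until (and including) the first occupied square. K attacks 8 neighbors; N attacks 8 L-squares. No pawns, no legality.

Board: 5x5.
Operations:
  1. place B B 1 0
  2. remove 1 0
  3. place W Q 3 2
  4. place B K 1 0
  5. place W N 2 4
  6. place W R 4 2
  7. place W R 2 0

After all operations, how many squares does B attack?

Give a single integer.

Answer: 5

Derivation:
Op 1: place BB@(1,0)
Op 2: remove (1,0)
Op 3: place WQ@(3,2)
Op 4: place BK@(1,0)
Op 5: place WN@(2,4)
Op 6: place WR@(4,2)
Op 7: place WR@(2,0)
Per-piece attacks for B:
  BK@(1,0): attacks (1,1) (2,0) (0,0) (2,1) (0,1)
Union (5 distinct): (0,0) (0,1) (1,1) (2,0) (2,1)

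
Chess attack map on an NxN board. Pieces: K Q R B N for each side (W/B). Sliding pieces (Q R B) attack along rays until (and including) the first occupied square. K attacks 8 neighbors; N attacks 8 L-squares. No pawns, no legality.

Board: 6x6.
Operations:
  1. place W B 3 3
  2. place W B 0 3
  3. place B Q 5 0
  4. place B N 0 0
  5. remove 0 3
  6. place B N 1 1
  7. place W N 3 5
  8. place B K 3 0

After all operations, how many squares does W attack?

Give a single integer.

Op 1: place WB@(3,3)
Op 2: place WB@(0,3)
Op 3: place BQ@(5,0)
Op 4: place BN@(0,0)
Op 5: remove (0,3)
Op 6: place BN@(1,1)
Op 7: place WN@(3,5)
Op 8: place BK@(3,0)
Per-piece attacks for W:
  WB@(3,3): attacks (4,4) (5,5) (4,2) (5,1) (2,4) (1,5) (2,2) (1,1) [ray(-1,-1) blocked at (1,1)]
  WN@(3,5): attacks (4,3) (5,4) (2,3) (1,4)
Union (12 distinct): (1,1) (1,4) (1,5) (2,2) (2,3) (2,4) (4,2) (4,3) (4,4) (5,1) (5,4) (5,5)

Answer: 12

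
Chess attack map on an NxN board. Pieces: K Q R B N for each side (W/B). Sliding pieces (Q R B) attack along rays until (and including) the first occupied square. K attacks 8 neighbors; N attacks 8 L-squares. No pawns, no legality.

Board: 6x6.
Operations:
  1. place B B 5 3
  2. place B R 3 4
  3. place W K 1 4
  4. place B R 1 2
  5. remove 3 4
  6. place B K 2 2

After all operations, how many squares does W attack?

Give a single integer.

Op 1: place BB@(5,3)
Op 2: place BR@(3,4)
Op 3: place WK@(1,4)
Op 4: place BR@(1,2)
Op 5: remove (3,4)
Op 6: place BK@(2,2)
Per-piece attacks for W:
  WK@(1,4): attacks (1,5) (1,3) (2,4) (0,4) (2,5) (2,3) (0,5) (0,3)
Union (8 distinct): (0,3) (0,4) (0,5) (1,3) (1,5) (2,3) (2,4) (2,5)

Answer: 8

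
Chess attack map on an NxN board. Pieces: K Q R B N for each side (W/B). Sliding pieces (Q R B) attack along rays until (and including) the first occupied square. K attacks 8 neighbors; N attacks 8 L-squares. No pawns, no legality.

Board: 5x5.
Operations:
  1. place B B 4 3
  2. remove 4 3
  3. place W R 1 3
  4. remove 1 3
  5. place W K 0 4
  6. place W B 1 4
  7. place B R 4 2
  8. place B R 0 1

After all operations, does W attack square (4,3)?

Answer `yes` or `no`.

Op 1: place BB@(4,3)
Op 2: remove (4,3)
Op 3: place WR@(1,3)
Op 4: remove (1,3)
Op 5: place WK@(0,4)
Op 6: place WB@(1,4)
Op 7: place BR@(4,2)
Op 8: place BR@(0,1)
Per-piece attacks for W:
  WK@(0,4): attacks (0,3) (1,4) (1,3)
  WB@(1,4): attacks (2,3) (3,2) (4,1) (0,3)
W attacks (4,3): no

Answer: no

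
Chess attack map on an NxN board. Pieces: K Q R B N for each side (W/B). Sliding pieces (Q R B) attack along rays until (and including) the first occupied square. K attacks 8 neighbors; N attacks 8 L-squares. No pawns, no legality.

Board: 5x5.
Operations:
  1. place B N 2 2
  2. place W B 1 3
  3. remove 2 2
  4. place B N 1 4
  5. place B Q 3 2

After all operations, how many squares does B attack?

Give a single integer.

Answer: 14

Derivation:
Op 1: place BN@(2,2)
Op 2: place WB@(1,3)
Op 3: remove (2,2)
Op 4: place BN@(1,4)
Op 5: place BQ@(3,2)
Per-piece attacks for B:
  BN@(1,4): attacks (2,2) (3,3) (0,2)
  BQ@(3,2): attacks (3,3) (3,4) (3,1) (3,0) (4,2) (2,2) (1,2) (0,2) (4,3) (4,1) (2,3) (1,4) (2,1) (1,0) [ray(-1,1) blocked at (1,4)]
Union (14 distinct): (0,2) (1,0) (1,2) (1,4) (2,1) (2,2) (2,3) (3,0) (3,1) (3,3) (3,4) (4,1) (4,2) (4,3)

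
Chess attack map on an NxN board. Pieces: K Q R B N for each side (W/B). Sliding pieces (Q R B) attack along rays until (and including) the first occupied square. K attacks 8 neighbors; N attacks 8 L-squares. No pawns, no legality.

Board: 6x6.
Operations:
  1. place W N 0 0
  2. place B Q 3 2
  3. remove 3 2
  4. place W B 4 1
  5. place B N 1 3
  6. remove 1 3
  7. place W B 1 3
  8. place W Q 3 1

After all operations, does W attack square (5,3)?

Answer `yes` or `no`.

Op 1: place WN@(0,0)
Op 2: place BQ@(3,2)
Op 3: remove (3,2)
Op 4: place WB@(4,1)
Op 5: place BN@(1,3)
Op 6: remove (1,3)
Op 7: place WB@(1,3)
Op 8: place WQ@(3,1)
Per-piece attacks for W:
  WN@(0,0): attacks (1,2) (2,1)
  WB@(1,3): attacks (2,4) (3,5) (2,2) (3,1) (0,4) (0,2) [ray(1,-1) blocked at (3,1)]
  WQ@(3,1): attacks (3,2) (3,3) (3,4) (3,5) (3,0) (4,1) (2,1) (1,1) (0,1) (4,2) (5,3) (4,0) (2,2) (1,3) (2,0) [ray(1,0) blocked at (4,1); ray(-1,1) blocked at (1,3)]
  WB@(4,1): attacks (5,2) (5,0) (3,2) (2,3) (1,4) (0,5) (3,0)
W attacks (5,3): yes

Answer: yes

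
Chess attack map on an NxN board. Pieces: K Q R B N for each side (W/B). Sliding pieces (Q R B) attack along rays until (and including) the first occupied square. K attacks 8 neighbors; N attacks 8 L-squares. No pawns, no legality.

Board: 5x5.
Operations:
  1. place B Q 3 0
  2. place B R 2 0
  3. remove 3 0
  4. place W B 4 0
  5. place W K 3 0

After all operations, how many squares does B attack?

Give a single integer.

Op 1: place BQ@(3,0)
Op 2: place BR@(2,0)
Op 3: remove (3,0)
Op 4: place WB@(4,0)
Op 5: place WK@(3,0)
Per-piece attacks for B:
  BR@(2,0): attacks (2,1) (2,2) (2,3) (2,4) (3,0) (1,0) (0,0) [ray(1,0) blocked at (3,0)]
Union (7 distinct): (0,0) (1,0) (2,1) (2,2) (2,3) (2,4) (3,0)

Answer: 7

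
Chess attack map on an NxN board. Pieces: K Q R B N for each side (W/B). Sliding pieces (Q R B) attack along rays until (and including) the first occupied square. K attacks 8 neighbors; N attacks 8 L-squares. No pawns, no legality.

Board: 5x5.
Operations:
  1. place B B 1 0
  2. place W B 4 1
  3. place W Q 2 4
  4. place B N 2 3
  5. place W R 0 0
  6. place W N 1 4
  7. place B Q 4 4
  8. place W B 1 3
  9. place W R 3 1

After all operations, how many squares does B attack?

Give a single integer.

Answer: 16

Derivation:
Op 1: place BB@(1,0)
Op 2: place WB@(4,1)
Op 3: place WQ@(2,4)
Op 4: place BN@(2,3)
Op 5: place WR@(0,0)
Op 6: place WN@(1,4)
Op 7: place BQ@(4,4)
Op 8: place WB@(1,3)
Op 9: place WR@(3,1)
Per-piece attacks for B:
  BB@(1,0): attacks (2,1) (3,2) (4,3) (0,1)
  BN@(2,3): attacks (4,4) (0,4) (3,1) (4,2) (1,1) (0,2)
  BQ@(4,4): attacks (4,3) (4,2) (4,1) (3,4) (2,4) (3,3) (2,2) (1,1) (0,0) [ray(0,-1) blocked at (4,1); ray(-1,0) blocked at (2,4); ray(-1,-1) blocked at (0,0)]
Union (16 distinct): (0,0) (0,1) (0,2) (0,4) (1,1) (2,1) (2,2) (2,4) (3,1) (3,2) (3,3) (3,4) (4,1) (4,2) (4,3) (4,4)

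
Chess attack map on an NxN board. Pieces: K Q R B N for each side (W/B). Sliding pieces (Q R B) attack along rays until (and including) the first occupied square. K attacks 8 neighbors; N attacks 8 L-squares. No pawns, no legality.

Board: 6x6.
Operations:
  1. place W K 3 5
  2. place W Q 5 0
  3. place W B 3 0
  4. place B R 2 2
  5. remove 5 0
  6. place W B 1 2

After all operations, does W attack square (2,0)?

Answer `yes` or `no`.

Answer: no

Derivation:
Op 1: place WK@(3,5)
Op 2: place WQ@(5,0)
Op 3: place WB@(3,0)
Op 4: place BR@(2,2)
Op 5: remove (5,0)
Op 6: place WB@(1,2)
Per-piece attacks for W:
  WB@(1,2): attacks (2,3) (3,4) (4,5) (2,1) (3,0) (0,3) (0,1) [ray(1,-1) blocked at (3,0)]
  WB@(3,0): attacks (4,1) (5,2) (2,1) (1,2) [ray(-1,1) blocked at (1,2)]
  WK@(3,5): attacks (3,4) (4,5) (2,5) (4,4) (2,4)
W attacks (2,0): no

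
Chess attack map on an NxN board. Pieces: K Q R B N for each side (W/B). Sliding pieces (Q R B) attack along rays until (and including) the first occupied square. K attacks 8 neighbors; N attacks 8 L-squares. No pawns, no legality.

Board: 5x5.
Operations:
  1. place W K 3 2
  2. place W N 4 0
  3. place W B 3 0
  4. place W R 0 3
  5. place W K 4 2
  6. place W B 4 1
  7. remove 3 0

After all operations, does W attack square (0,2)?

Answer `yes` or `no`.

Answer: yes

Derivation:
Op 1: place WK@(3,2)
Op 2: place WN@(4,0)
Op 3: place WB@(3,0)
Op 4: place WR@(0,3)
Op 5: place WK@(4,2)
Op 6: place WB@(4,1)
Op 7: remove (3,0)
Per-piece attacks for W:
  WR@(0,3): attacks (0,4) (0,2) (0,1) (0,0) (1,3) (2,3) (3,3) (4,3)
  WK@(3,2): attacks (3,3) (3,1) (4,2) (2,2) (4,3) (4,1) (2,3) (2,1)
  WN@(4,0): attacks (3,2) (2,1)
  WB@(4,1): attacks (3,2) (3,0) [ray(-1,1) blocked at (3,2)]
  WK@(4,2): attacks (4,3) (4,1) (3,2) (3,3) (3,1)
W attacks (0,2): yes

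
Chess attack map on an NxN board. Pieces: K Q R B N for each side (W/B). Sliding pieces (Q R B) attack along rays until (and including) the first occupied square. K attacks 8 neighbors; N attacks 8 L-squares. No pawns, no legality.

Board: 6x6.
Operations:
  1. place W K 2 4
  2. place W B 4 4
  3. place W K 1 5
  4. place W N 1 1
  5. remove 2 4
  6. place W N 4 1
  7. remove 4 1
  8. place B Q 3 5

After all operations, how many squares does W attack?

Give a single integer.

Op 1: place WK@(2,4)
Op 2: place WB@(4,4)
Op 3: place WK@(1,5)
Op 4: place WN@(1,1)
Op 5: remove (2,4)
Op 6: place WN@(4,1)
Op 7: remove (4,1)
Op 8: place BQ@(3,5)
Per-piece attacks for W:
  WN@(1,1): attacks (2,3) (3,2) (0,3) (3,0)
  WK@(1,5): attacks (1,4) (2,5) (0,5) (2,4) (0,4)
  WB@(4,4): attacks (5,5) (5,3) (3,5) (3,3) (2,2) (1,1) [ray(-1,1) blocked at (3,5); ray(-1,-1) blocked at (1,1)]
Union (15 distinct): (0,3) (0,4) (0,5) (1,1) (1,4) (2,2) (2,3) (2,4) (2,5) (3,0) (3,2) (3,3) (3,5) (5,3) (5,5)

Answer: 15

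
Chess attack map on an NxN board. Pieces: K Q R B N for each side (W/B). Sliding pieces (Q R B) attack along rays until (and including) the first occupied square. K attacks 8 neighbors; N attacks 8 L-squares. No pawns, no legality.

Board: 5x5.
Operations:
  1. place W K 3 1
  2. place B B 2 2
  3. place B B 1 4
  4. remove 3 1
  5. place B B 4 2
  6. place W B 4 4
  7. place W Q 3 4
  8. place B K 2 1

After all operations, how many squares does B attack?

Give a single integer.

Answer: 18

Derivation:
Op 1: place WK@(3,1)
Op 2: place BB@(2,2)
Op 3: place BB@(1,4)
Op 4: remove (3,1)
Op 5: place BB@(4,2)
Op 6: place WB@(4,4)
Op 7: place WQ@(3,4)
Op 8: place BK@(2,1)
Per-piece attacks for B:
  BB@(1,4): attacks (2,3) (3,2) (4,1) (0,3)
  BK@(2,1): attacks (2,2) (2,0) (3,1) (1,1) (3,2) (3,0) (1,2) (1,0)
  BB@(2,2): attacks (3,3) (4,4) (3,1) (4,0) (1,3) (0,4) (1,1) (0,0) [ray(1,1) blocked at (4,4)]
  BB@(4,2): attacks (3,3) (2,4) (3,1) (2,0)
Union (18 distinct): (0,0) (0,3) (0,4) (1,0) (1,1) (1,2) (1,3) (2,0) (2,2) (2,3) (2,4) (3,0) (3,1) (3,2) (3,3) (4,0) (4,1) (4,4)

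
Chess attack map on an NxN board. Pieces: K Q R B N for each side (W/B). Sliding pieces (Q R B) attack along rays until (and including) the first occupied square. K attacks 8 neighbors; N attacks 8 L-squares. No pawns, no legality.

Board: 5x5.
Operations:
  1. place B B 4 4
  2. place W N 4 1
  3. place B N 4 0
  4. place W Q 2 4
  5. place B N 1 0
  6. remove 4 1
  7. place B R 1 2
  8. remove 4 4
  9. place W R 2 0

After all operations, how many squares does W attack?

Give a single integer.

Op 1: place BB@(4,4)
Op 2: place WN@(4,1)
Op 3: place BN@(4,0)
Op 4: place WQ@(2,4)
Op 5: place BN@(1,0)
Op 6: remove (4,1)
Op 7: place BR@(1,2)
Op 8: remove (4,4)
Op 9: place WR@(2,0)
Per-piece attacks for W:
  WR@(2,0): attacks (2,1) (2,2) (2,3) (2,4) (3,0) (4,0) (1,0) [ray(0,1) blocked at (2,4); ray(1,0) blocked at (4,0); ray(-1,0) blocked at (1,0)]
  WQ@(2,4): attacks (2,3) (2,2) (2,1) (2,0) (3,4) (4,4) (1,4) (0,4) (3,3) (4,2) (1,3) (0,2) [ray(0,-1) blocked at (2,0)]
Union (16 distinct): (0,2) (0,4) (1,0) (1,3) (1,4) (2,0) (2,1) (2,2) (2,3) (2,4) (3,0) (3,3) (3,4) (4,0) (4,2) (4,4)

Answer: 16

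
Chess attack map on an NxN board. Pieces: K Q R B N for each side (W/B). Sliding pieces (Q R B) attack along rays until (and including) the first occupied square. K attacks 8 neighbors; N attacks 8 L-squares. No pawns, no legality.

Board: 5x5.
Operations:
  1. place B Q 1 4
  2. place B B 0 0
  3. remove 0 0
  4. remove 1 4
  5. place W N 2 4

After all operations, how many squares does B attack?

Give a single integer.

Op 1: place BQ@(1,4)
Op 2: place BB@(0,0)
Op 3: remove (0,0)
Op 4: remove (1,4)
Op 5: place WN@(2,4)
Per-piece attacks for B:
Union (0 distinct): (none)

Answer: 0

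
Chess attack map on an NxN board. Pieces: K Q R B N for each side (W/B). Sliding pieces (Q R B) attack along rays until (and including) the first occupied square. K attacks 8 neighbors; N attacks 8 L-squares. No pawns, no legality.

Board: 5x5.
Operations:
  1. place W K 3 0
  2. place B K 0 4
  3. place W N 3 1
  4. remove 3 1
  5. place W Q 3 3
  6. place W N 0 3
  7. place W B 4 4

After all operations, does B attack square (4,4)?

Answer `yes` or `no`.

Op 1: place WK@(3,0)
Op 2: place BK@(0,4)
Op 3: place WN@(3,1)
Op 4: remove (3,1)
Op 5: place WQ@(3,3)
Op 6: place WN@(0,3)
Op 7: place WB@(4,4)
Per-piece attacks for B:
  BK@(0,4): attacks (0,3) (1,4) (1,3)
B attacks (4,4): no

Answer: no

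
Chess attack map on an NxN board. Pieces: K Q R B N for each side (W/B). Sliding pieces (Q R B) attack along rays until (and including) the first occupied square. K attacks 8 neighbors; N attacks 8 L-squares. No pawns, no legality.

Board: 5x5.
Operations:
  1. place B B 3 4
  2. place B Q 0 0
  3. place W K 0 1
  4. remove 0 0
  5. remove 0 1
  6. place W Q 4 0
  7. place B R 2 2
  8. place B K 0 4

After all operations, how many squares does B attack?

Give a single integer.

Op 1: place BB@(3,4)
Op 2: place BQ@(0,0)
Op 3: place WK@(0,1)
Op 4: remove (0,0)
Op 5: remove (0,1)
Op 6: place WQ@(4,0)
Op 7: place BR@(2,2)
Op 8: place BK@(0,4)
Per-piece attacks for B:
  BK@(0,4): attacks (0,3) (1,4) (1,3)
  BR@(2,2): attacks (2,3) (2,4) (2,1) (2,0) (3,2) (4,2) (1,2) (0,2)
  BB@(3,4): attacks (4,3) (2,3) (1,2) (0,1)
Union (13 distinct): (0,1) (0,2) (0,3) (1,2) (1,3) (1,4) (2,0) (2,1) (2,3) (2,4) (3,2) (4,2) (4,3)

Answer: 13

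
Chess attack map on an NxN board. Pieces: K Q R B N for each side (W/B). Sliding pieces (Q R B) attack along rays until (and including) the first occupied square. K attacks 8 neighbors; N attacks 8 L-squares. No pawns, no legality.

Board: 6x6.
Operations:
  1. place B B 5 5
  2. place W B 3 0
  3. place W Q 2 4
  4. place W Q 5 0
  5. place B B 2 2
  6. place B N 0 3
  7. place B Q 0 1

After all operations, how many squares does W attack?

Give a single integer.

Answer: 26

Derivation:
Op 1: place BB@(5,5)
Op 2: place WB@(3,0)
Op 3: place WQ@(2,4)
Op 4: place WQ@(5,0)
Op 5: place BB@(2,2)
Op 6: place BN@(0,3)
Op 7: place BQ@(0,1)
Per-piece attacks for W:
  WQ@(2,4): attacks (2,5) (2,3) (2,2) (3,4) (4,4) (5,4) (1,4) (0,4) (3,5) (3,3) (4,2) (5,1) (1,5) (1,3) (0,2) [ray(0,-1) blocked at (2,2)]
  WB@(3,0): attacks (4,1) (5,2) (2,1) (1,2) (0,3) [ray(-1,1) blocked at (0,3)]
  WQ@(5,0): attacks (5,1) (5,2) (5,3) (5,4) (5,5) (4,0) (3,0) (4,1) (3,2) (2,3) (1,4) (0,5) [ray(0,1) blocked at (5,5); ray(-1,0) blocked at (3,0)]
Union (26 distinct): (0,2) (0,3) (0,4) (0,5) (1,2) (1,3) (1,4) (1,5) (2,1) (2,2) (2,3) (2,5) (3,0) (3,2) (3,3) (3,4) (3,5) (4,0) (4,1) (4,2) (4,4) (5,1) (5,2) (5,3) (5,4) (5,5)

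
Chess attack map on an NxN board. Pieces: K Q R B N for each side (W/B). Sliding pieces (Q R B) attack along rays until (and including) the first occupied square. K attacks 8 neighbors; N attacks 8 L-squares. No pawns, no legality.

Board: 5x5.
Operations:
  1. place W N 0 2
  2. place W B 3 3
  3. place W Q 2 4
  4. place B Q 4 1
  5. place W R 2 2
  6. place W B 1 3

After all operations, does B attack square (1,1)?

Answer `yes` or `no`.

Op 1: place WN@(0,2)
Op 2: place WB@(3,3)
Op 3: place WQ@(2,4)
Op 4: place BQ@(4,1)
Op 5: place WR@(2,2)
Op 6: place WB@(1,3)
Per-piece attacks for B:
  BQ@(4,1): attacks (4,2) (4,3) (4,4) (4,0) (3,1) (2,1) (1,1) (0,1) (3,2) (2,3) (1,4) (3,0)
B attacks (1,1): yes

Answer: yes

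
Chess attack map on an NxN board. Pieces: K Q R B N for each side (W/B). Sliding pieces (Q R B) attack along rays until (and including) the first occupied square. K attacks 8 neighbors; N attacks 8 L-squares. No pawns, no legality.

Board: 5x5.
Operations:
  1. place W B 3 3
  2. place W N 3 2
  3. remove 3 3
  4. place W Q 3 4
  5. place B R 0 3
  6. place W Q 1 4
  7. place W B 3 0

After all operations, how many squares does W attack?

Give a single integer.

Op 1: place WB@(3,3)
Op 2: place WN@(3,2)
Op 3: remove (3,3)
Op 4: place WQ@(3,4)
Op 5: place BR@(0,3)
Op 6: place WQ@(1,4)
Op 7: place WB@(3,0)
Per-piece attacks for W:
  WQ@(1,4): attacks (1,3) (1,2) (1,1) (1,0) (2,4) (3,4) (0,4) (2,3) (3,2) (0,3) [ray(1,0) blocked at (3,4); ray(1,-1) blocked at (3,2); ray(-1,-1) blocked at (0,3)]
  WB@(3,0): attacks (4,1) (2,1) (1,2) (0,3) [ray(-1,1) blocked at (0,3)]
  WN@(3,2): attacks (4,4) (2,4) (1,3) (4,0) (2,0) (1,1)
  WQ@(3,4): attacks (3,3) (3,2) (4,4) (2,4) (1,4) (4,3) (2,3) (1,2) (0,1) [ray(0,-1) blocked at (3,2); ray(-1,0) blocked at (1,4)]
Union (19 distinct): (0,1) (0,3) (0,4) (1,0) (1,1) (1,2) (1,3) (1,4) (2,0) (2,1) (2,3) (2,4) (3,2) (3,3) (3,4) (4,0) (4,1) (4,3) (4,4)

Answer: 19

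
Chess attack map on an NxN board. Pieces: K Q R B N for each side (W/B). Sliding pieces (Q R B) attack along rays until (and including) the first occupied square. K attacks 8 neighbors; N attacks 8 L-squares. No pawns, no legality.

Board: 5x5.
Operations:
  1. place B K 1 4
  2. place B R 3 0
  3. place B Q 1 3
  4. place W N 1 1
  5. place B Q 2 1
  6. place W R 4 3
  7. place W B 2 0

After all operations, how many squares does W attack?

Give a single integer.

Op 1: place BK@(1,4)
Op 2: place BR@(3,0)
Op 3: place BQ@(1,3)
Op 4: place WN@(1,1)
Op 5: place BQ@(2,1)
Op 6: place WR@(4,3)
Op 7: place WB@(2,0)
Per-piece attacks for W:
  WN@(1,1): attacks (2,3) (3,2) (0,3) (3,0)
  WB@(2,0): attacks (3,1) (4,2) (1,1) [ray(-1,1) blocked at (1,1)]
  WR@(4,3): attacks (4,4) (4,2) (4,1) (4,0) (3,3) (2,3) (1,3) [ray(-1,0) blocked at (1,3)]
Union (12 distinct): (0,3) (1,1) (1,3) (2,3) (3,0) (3,1) (3,2) (3,3) (4,0) (4,1) (4,2) (4,4)

Answer: 12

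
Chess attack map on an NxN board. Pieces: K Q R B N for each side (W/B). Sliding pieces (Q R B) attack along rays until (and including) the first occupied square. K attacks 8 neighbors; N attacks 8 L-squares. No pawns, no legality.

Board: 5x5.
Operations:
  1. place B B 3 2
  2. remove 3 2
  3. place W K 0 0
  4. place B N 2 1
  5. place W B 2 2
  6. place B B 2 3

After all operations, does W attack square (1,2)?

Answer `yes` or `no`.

Answer: no

Derivation:
Op 1: place BB@(3,2)
Op 2: remove (3,2)
Op 3: place WK@(0,0)
Op 4: place BN@(2,1)
Op 5: place WB@(2,2)
Op 6: place BB@(2,3)
Per-piece attacks for W:
  WK@(0,0): attacks (0,1) (1,0) (1,1)
  WB@(2,2): attacks (3,3) (4,4) (3,1) (4,0) (1,3) (0,4) (1,1) (0,0) [ray(-1,-1) blocked at (0,0)]
W attacks (1,2): no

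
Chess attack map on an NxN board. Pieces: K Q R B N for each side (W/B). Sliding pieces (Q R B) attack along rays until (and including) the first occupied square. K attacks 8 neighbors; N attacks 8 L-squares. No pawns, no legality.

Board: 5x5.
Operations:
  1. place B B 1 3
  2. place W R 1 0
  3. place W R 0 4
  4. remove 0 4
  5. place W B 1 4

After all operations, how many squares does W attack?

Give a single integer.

Answer: 11

Derivation:
Op 1: place BB@(1,3)
Op 2: place WR@(1,0)
Op 3: place WR@(0,4)
Op 4: remove (0,4)
Op 5: place WB@(1,4)
Per-piece attacks for W:
  WR@(1,0): attacks (1,1) (1,2) (1,3) (2,0) (3,0) (4,0) (0,0) [ray(0,1) blocked at (1,3)]
  WB@(1,4): attacks (2,3) (3,2) (4,1) (0,3)
Union (11 distinct): (0,0) (0,3) (1,1) (1,2) (1,3) (2,0) (2,3) (3,0) (3,2) (4,0) (4,1)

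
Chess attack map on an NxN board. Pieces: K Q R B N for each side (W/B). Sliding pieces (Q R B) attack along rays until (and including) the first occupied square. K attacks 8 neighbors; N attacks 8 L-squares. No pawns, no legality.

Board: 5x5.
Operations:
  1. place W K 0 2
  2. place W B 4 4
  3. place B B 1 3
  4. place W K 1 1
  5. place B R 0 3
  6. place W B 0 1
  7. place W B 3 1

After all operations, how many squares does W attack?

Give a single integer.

Answer: 16

Derivation:
Op 1: place WK@(0,2)
Op 2: place WB@(4,4)
Op 3: place BB@(1,3)
Op 4: place WK@(1,1)
Op 5: place BR@(0,3)
Op 6: place WB@(0,1)
Op 7: place WB@(3,1)
Per-piece attacks for W:
  WB@(0,1): attacks (1,2) (2,3) (3,4) (1,0)
  WK@(0,2): attacks (0,3) (0,1) (1,2) (1,3) (1,1)
  WK@(1,1): attacks (1,2) (1,0) (2,1) (0,1) (2,2) (2,0) (0,2) (0,0)
  WB@(3,1): attacks (4,2) (4,0) (2,2) (1,3) (2,0) [ray(-1,1) blocked at (1,3)]
  WB@(4,4): attacks (3,3) (2,2) (1,1) [ray(-1,-1) blocked at (1,1)]
Union (16 distinct): (0,0) (0,1) (0,2) (0,3) (1,0) (1,1) (1,2) (1,3) (2,0) (2,1) (2,2) (2,3) (3,3) (3,4) (4,0) (4,2)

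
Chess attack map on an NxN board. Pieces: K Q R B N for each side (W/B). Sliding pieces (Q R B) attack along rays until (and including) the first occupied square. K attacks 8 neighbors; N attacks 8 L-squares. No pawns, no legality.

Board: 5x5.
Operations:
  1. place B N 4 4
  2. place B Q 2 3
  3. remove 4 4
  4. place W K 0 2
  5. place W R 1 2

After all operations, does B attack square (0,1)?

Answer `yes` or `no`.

Answer: no

Derivation:
Op 1: place BN@(4,4)
Op 2: place BQ@(2,3)
Op 3: remove (4,4)
Op 4: place WK@(0,2)
Op 5: place WR@(1,2)
Per-piece attacks for B:
  BQ@(2,3): attacks (2,4) (2,2) (2,1) (2,0) (3,3) (4,3) (1,3) (0,3) (3,4) (3,2) (4,1) (1,4) (1,2) [ray(-1,-1) blocked at (1,2)]
B attacks (0,1): no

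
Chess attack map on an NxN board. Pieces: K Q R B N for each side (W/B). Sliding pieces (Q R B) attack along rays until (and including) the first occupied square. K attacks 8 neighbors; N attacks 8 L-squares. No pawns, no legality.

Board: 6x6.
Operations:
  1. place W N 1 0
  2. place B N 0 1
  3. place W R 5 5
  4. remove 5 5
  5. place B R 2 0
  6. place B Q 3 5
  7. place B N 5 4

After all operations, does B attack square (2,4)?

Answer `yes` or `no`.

Op 1: place WN@(1,0)
Op 2: place BN@(0,1)
Op 3: place WR@(5,5)
Op 4: remove (5,5)
Op 5: place BR@(2,0)
Op 6: place BQ@(3,5)
Op 7: place BN@(5,4)
Per-piece attacks for B:
  BN@(0,1): attacks (1,3) (2,2) (2,0)
  BR@(2,0): attacks (2,1) (2,2) (2,3) (2,4) (2,5) (3,0) (4,0) (5,0) (1,0) [ray(-1,0) blocked at (1,0)]
  BQ@(3,5): attacks (3,4) (3,3) (3,2) (3,1) (3,0) (4,5) (5,5) (2,5) (1,5) (0,5) (4,4) (5,3) (2,4) (1,3) (0,2)
  BN@(5,4): attacks (3,5) (4,2) (3,3)
B attacks (2,4): yes

Answer: yes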